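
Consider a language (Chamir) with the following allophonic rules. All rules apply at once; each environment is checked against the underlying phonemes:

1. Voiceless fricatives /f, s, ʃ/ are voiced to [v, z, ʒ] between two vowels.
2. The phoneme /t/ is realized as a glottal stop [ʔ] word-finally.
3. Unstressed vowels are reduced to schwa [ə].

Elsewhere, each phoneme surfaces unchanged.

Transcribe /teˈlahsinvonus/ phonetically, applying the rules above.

/t/ — word-initial; rule 2 does not apply here → [t].
/e/ (between /t/ and /l/): in an unstressed syllable, so rule 3 applies → [ə].
/l/ stays [l].
/a/ — between /l/ and /h/; rule 3 does not apply here → [a].
/h/ stays [h].
/s/ — between /h/ and /i/; rule 1 does not apply here → [s].
/i/ (between /s/ and /n/): in an unstressed syllable, so rule 3 applies → [ə].
/n/ — not in any rule's target class → [n].
/v/ stays [v].
/o/ (between /v/ and /n/) occurs in an unstressed syllable → [ə] by rule 3.
/n/ (between /o/ and /u/) is unaffected → [n].
/u/ (between /n/ and /s/) occurs in an unstressed syllable → [ə] by rule 3.
/s/ (word-final) fails the environment for rule 1, so it stays [s].

[təˈlahsənvənəs]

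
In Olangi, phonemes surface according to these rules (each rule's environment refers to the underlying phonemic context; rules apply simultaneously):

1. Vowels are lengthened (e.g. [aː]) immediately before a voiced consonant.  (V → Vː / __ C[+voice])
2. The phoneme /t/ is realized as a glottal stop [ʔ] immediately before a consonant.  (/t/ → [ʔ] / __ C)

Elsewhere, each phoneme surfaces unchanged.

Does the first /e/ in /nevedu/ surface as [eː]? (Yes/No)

Rule 1 applies to /e/ (between /n/ and /v/: before a voiced consonant) → [eː].
The actual realization is [eː], which matches [eː].

Yes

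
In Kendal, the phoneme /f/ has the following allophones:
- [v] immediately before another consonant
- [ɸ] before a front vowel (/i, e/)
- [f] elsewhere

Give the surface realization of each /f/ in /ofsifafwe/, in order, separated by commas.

Occurrence 1 (position 2): immediately before another consonant → [v].
Occurrence 2 (position 5): no conditioning environment matches → elsewhere allophone [f].
Occurrence 3 (position 7): immediately before another consonant → [v].

[v], [f], [v]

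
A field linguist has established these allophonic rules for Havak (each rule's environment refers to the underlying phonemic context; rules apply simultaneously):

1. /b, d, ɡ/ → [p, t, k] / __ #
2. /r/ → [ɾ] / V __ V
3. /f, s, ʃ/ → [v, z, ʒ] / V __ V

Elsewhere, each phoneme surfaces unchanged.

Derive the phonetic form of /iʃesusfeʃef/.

/i/ (word-initial): no rule targets it → [i].
/ʃ/ (between /i/ and /e/): between two vowels, so rule 3 applies → [ʒ].
/e/ (between /ʃ/ and /s/) is unaffected → [e].
/s/ — between /e/ and /u/, between two vowels — surfaces as [z] (rule 3).
/u/ (between /s/ and /s/) is unaffected → [u].
/s/ — between /u/ and /f/; rule 3 does not apply here → [s].
/f/ (between /s/ and /e/) fails the environment for rule 3, so it stays [f].
/e/ (between /f/ and /ʃ/): no rule targets it → [e].
/ʃ/ (between /e/ and /e/) occurs between two vowels → [ʒ] by rule 3.
/e/ stays [e].
/f/ (word-final): rule 3 targets it, but not between two vowels → unchanged [f].

[iʒezusfeʒef]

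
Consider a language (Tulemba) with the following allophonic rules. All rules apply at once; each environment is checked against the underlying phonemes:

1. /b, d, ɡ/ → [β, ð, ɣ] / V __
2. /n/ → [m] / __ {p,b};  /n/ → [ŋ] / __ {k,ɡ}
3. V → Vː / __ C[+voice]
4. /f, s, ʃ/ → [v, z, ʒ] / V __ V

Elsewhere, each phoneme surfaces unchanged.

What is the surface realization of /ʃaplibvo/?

/ʃ/ — word-initial; rule 4 does not apply here → [ʃ].
/a/ — between /ʃ/ and /p/; rule 3 does not apply here → [a].
/p/ — not in any rule's target class → [p].
/l/ (between /p/ and /i/) is unaffected → [l].
/i/ meets the environment for rule 3 (before a voiced consonant) → [iː].
/b/ meets the environment for rule 1 (immediately after a vowel) → [β].
/v/ (between /b/ and /o/) is unaffected → [v].
/o/ (word-final) is in the target of rule 3 but the environment (before a voiced consonant) is not met → [o].

[ʃapliːβvo]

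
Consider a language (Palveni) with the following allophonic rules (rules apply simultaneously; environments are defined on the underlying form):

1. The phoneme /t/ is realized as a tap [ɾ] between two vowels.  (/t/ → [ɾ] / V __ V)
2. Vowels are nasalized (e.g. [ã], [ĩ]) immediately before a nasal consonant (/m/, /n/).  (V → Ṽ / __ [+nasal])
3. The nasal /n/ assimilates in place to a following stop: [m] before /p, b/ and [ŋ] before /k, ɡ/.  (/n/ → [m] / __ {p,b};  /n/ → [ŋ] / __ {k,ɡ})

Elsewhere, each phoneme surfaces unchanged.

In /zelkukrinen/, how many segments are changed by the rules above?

Segments that undergo a rule: /i/ → [ĩ] (rule 2); /e/ → [ẽ] (rule 2).
All other segments surface unchanged.

2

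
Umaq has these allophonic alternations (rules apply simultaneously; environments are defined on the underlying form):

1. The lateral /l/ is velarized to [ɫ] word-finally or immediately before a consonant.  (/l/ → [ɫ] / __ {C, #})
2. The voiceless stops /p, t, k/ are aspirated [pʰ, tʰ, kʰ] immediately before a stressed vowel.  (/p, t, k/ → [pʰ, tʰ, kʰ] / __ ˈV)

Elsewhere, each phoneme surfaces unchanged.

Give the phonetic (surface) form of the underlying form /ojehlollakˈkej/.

[ojehloɫlakˈkʰej]

/o/ (word-initial): no rule targets it → [o].
/j/ (between /o/ and /e/) is unaffected → [j].
/e/ — not in any rule's target class → [e].
/h/ stays [h].
/l/ (between /h/ and /o/) is in the target of rule 1 but the environment (word-finally or immediately before a consonant) is not met → [l].
/o/ stays [o].
/l/ — between /o/ and /l/, word-finally or immediately before a consonant — surfaces as [ɫ] (rule 1).
/l/ (between /l/ and /a/) fails the environment for rule 1, so it stays [l].
/a/ (between /l/ and /k/) is unaffected → [a].
/k/ (between /a/ and /k/): rule 2 targets it, but not immediately before a stressed vowel → unchanged [k].
/k/ — between /k/ and /e/, immediately before a stressed vowel — surfaces as [kʰ] (rule 2).
/e/ (between /k/ and /j/): no rule targets it → [e].
/j/ (word-final): no rule targets it → [j].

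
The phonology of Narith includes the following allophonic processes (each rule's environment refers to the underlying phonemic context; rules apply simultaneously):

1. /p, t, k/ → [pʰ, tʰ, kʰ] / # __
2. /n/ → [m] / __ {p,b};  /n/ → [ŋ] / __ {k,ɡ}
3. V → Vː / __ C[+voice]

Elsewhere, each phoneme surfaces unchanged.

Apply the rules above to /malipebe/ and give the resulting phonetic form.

[maːlipeːbe]

/m/ (word-initial): no rule targets it → [m].
/a/ — between /m/ and /l/, before a voiced consonant — surfaces as [aː] (rule 3).
/l/ (between /a/ and /i/): no rule targets it → [l].
/i/ (between /l/ and /p/): rule 3 targets it, but not before a voiced consonant → unchanged [i].
/p/ (between /i/ and /e/) fails the environment for rule 1, so it stays [p].
/e/ — between /p/ and /b/, before a voiced consonant — surfaces as [eː] (rule 3).
/b/ stays [b].
/e/ (word-final) fails the environment for rule 3, so it stays [e].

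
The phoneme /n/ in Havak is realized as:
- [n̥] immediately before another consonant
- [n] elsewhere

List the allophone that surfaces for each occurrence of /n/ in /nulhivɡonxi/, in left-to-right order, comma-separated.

[n], [n̥]

Occurrence 1 (position 1): no conditioning environment matches → elsewhere allophone [n].
Occurrence 2 (position 9): immediately before another consonant → [n̥].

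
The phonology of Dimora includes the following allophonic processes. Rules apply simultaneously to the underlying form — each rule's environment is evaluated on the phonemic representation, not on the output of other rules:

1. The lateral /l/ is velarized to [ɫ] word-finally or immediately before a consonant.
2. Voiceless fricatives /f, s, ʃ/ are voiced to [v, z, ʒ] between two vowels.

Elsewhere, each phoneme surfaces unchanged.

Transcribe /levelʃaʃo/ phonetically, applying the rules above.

/l/ — word-initial; rule 1 does not apply here → [l].
Rule 1 applies to /l/ (between /e/ and /ʃ/: word-finally or immediately before a consonant) → [ɫ].
/ʃ/ (between /l/ and /a/) fails the environment for rule 2, so it stays [ʃ].
/ʃ/ (between /a/ and /o/) occurs between two vowels → [ʒ] by rule 2.

[leveɫʃaʒo]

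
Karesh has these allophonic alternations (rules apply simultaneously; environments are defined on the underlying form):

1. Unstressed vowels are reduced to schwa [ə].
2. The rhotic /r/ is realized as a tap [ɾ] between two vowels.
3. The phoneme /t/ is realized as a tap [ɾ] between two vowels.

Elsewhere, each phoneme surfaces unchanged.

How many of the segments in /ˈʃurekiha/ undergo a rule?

Segments that undergo a rule: /r/ → [ɾ] (rule 2); /e/ → [ə] (rule 1); /i/ → [ə] (rule 1); /a/ → [ə] (rule 1).
All other segments surface unchanged.

4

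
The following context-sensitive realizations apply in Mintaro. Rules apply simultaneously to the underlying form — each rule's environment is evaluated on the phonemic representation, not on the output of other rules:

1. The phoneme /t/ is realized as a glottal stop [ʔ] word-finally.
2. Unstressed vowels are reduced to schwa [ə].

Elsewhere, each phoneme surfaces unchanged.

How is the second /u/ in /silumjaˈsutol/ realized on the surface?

[u]

/u/ (between /s/ and /t/): rule 2 targets it, but not in an unstressed syllable → unchanged [u].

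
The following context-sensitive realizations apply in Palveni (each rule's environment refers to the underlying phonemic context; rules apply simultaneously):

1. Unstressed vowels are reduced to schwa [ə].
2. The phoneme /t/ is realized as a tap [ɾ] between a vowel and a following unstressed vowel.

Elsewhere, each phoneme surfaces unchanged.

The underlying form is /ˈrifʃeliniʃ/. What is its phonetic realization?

[ˈrifʃələnəʃ]

/r/ (word-initial): no rule targets it → [r].
/i/ (between /r/ and /f/) fails the environment for rule 1, so it stays [i].
/f/ (between /i/ and /ʃ/): no rule targets it → [f].
/ʃ/ (between /f/ and /e/) is unaffected → [ʃ].
/e/ (between /ʃ/ and /l/): in an unstressed syllable, so rule 1 applies → [ə].
/l/ — not in any rule's target class → [l].
Rule 1 applies to /i/ (between /l/ and /n/: in an unstressed syllable) → [ə].
/n/ (between /i/ and /i/): no rule targets it → [n].
/i/ (between /n/ and /ʃ/) occurs in an unstressed syllable → [ə] by rule 1.
/ʃ/ — not in any rule's target class → [ʃ].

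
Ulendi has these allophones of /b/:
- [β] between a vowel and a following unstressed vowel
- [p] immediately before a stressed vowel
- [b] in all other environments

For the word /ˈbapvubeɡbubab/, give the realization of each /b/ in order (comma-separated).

Occurrence 1 (position 1): immediately before a stressed vowel → [p].
Occurrence 2 (position 6): between a vowel and a following unstressed vowel → [β].
Occurrence 3 (position 9): no conditioning environment matches → elsewhere allophone [b].
Occurrence 4 (position 11): between a vowel and a following unstressed vowel → [β].
Occurrence 5 (position 13): no conditioning environment matches → elsewhere allophone [b].

[p], [β], [b], [β], [b]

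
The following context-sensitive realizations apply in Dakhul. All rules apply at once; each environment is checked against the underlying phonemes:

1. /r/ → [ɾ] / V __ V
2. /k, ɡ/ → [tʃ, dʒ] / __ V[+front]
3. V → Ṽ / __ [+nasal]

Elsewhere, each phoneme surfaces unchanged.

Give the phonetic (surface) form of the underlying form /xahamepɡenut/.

[xahãmepdʒẽnut]

/a/ (between /x/ and /h/) is in the target of rule 3 but the environment (before a nasal consonant) is not met → [a].
/a/ — between /h/ and /m/, before a nasal consonant — surfaces as [ã] (rule 3).
/e/ (between /m/ and /p/) fails the environment for rule 3, so it stays [e].
/ɡ/ (between /p/ and /e/): before a front vowel, so rule 2 applies → [dʒ].
/e/ (between /ɡ/ and /n/): before a nasal consonant, so rule 3 applies → [ẽ].
/u/ (between /n/ and /t/) is in the target of rule 3 but the environment (before a nasal consonant) is not met → [u].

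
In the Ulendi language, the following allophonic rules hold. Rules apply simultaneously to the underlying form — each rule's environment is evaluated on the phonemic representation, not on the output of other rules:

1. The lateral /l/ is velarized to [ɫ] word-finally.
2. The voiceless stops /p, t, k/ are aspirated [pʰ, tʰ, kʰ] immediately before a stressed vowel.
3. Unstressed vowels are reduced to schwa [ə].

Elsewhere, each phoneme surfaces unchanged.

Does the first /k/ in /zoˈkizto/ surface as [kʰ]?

Yes

/k/ — between /o/ and /i/, immediately before a stressed vowel — surfaces as [kʰ] (rule 2).
The actual realization is [kʰ], which matches [kʰ].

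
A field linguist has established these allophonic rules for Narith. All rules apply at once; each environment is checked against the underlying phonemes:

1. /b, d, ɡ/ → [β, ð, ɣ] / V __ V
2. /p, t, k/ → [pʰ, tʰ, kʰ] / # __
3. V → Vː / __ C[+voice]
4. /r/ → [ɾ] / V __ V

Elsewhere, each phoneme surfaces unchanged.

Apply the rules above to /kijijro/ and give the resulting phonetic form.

[kʰiːjiːjro]

/k/ — word-initial, word-initially — surfaces as [kʰ] (rule 2).
/i/ (between /k/ and /j/): before a voiced consonant, so rule 3 applies → [iː].
/j/ (between /i/ and /i/): no rule targets it → [j].
Rule 3 applies to /i/ (between /j/ and /j/: before a voiced consonant) → [iː].
/j/ (between /i/ and /r/): no rule targets it → [j].
/r/ (between /j/ and /o/) fails the environment for rule 4, so it stays [r].
/o/ (word-final) is in the target of rule 3 but the environment (before a voiced consonant) is not met → [o].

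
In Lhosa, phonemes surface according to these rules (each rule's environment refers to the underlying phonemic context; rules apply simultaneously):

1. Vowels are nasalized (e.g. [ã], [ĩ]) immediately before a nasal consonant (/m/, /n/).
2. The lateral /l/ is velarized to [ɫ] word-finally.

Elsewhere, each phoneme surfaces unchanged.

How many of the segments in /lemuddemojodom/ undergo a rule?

Segments that undergo a rule: /e/ → [ẽ] (rule 1); /e/ → [ẽ] (rule 1); /o/ → [õ] (rule 1).
All other segments surface unchanged.

3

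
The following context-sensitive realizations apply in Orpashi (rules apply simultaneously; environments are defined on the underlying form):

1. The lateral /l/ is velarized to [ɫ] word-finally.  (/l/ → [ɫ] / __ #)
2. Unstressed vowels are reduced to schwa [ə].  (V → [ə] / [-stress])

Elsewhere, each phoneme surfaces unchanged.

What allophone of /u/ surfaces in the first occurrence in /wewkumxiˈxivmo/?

[ə]

/u/ meets the environment for rule 2 (in an unstressed syllable) → [ə].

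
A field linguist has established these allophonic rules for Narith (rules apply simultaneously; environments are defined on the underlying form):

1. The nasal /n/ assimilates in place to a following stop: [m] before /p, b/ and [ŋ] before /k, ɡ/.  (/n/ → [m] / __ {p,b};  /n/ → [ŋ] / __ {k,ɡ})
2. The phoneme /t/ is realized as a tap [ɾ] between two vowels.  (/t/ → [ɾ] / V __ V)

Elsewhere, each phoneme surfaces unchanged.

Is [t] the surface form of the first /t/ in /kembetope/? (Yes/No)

No

Rule 2 applies to /t/ (between /e/ and /o/: between two vowels) → [ɾ].
The actual realization is [ɾ], not [t].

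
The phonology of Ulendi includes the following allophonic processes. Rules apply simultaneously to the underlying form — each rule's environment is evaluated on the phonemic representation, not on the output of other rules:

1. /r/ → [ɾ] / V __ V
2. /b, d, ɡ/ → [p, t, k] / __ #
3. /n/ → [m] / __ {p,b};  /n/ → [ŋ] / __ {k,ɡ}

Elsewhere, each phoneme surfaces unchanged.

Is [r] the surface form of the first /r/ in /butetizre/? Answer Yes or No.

/r/ — between /z/ and /e/; rule 1 does not apply here → [r].
The actual realization is [r], which matches [r].

Yes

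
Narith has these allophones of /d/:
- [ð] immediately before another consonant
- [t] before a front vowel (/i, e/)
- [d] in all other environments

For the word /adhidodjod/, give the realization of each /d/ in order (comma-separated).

[ð], [d], [ð], [d]

Occurrence 1 (position 2): immediately before another consonant → [ð].
Occurrence 2 (position 5): no conditioning environment matches → elsewhere allophone [d].
Occurrence 3 (position 7): immediately before another consonant → [ð].
Occurrence 4 (position 10): no conditioning environment matches → elsewhere allophone [d].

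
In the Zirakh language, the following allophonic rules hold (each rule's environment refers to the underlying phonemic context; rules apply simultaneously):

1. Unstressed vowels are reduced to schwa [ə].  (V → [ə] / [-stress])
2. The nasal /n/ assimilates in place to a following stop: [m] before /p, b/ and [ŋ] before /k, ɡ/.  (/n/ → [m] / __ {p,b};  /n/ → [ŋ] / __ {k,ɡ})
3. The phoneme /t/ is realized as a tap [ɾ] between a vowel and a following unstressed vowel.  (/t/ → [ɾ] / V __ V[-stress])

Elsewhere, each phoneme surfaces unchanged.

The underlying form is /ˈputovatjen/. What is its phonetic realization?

[ˈpuɾəvətjən]

/p/ stays [p].
/u/ (between /p/ and /t/): rule 1 targets it, but not in an unstressed syllable → unchanged [u].
Rule 3 applies to /t/ (between /u/ and /o/: between a vowel and a following unstressed vowel) → [ɾ].
/o/ (between /t/ and /v/): in an unstressed syllable, so rule 1 applies → [ə].
/v/ stays [v].
/a/ — between /v/ and /t/, in an unstressed syllable — surfaces as [ə] (rule 1).
/t/ — between /a/ and /j/; rule 3 does not apply here → [t].
/j/ (between /t/ and /e/) is unaffected → [j].
/e/ — between /j/ and /n/, in an unstressed syllable — surfaces as [ə] (rule 1).
/n/ (word-final) is in the target of rule 2 but the environment (before a labial or velar stop) is not met → [n].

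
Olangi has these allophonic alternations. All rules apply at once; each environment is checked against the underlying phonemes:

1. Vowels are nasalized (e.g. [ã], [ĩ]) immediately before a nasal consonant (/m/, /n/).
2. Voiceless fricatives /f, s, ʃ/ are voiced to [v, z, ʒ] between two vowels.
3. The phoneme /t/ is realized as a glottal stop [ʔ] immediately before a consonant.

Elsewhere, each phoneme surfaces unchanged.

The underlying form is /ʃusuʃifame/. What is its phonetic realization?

[ʃuzuʒivãme]

/ʃ/ (word-initial): rule 2 targets it, but not between two vowels → unchanged [ʃ].
/u/ (between /ʃ/ and /s/) fails the environment for rule 1, so it stays [u].
Rule 2 applies to /s/ (between /u/ and /u/: between two vowels) → [z].
/u/ — between /s/ and /ʃ/; rule 1 does not apply here → [u].
/ʃ/ — between /u/ and /i/, between two vowels — surfaces as [ʒ] (rule 2).
/i/ (between /ʃ/ and /f/) is in the target of rule 1 but the environment (before a nasal consonant) is not met → [i].
/f/ (between /i/ and /a/): between two vowels, so rule 2 applies → [v].
/a/ (between /f/ and /m/): before a nasal consonant, so rule 1 applies → [ã].
/m/ — not in any rule's target class → [m].
/e/ (word-final): rule 1 targets it, but not before a nasal consonant → unchanged [e].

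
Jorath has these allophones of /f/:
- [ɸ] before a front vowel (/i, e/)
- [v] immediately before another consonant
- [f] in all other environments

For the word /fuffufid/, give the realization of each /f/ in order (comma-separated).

[f], [v], [f], [ɸ]

Occurrence 1 (position 1): no conditioning environment matches → elsewhere allophone [f].
Occurrence 2 (position 3): immediately before another consonant → [v].
Occurrence 3 (position 4): no conditioning environment matches → elsewhere allophone [f].
Occurrence 4 (position 6): before a front vowel (/i, e/) → [ɸ].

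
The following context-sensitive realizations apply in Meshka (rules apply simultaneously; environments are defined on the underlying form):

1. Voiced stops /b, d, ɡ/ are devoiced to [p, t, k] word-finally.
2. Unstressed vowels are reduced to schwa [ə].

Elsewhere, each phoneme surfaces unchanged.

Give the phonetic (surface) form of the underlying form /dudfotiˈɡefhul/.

/d/ (word-initial) fails the environment for rule 1, so it stays [d].
Rule 2 applies to /u/ (between /d/ and /d/: in an unstressed syllable) → [ə].
/d/ (between /u/ and /f/) fails the environment for rule 1, so it stays [d].
/f/ (between /d/ and /o/) is unaffected → [f].
/o/ (between /f/ and /t/): in an unstressed syllable, so rule 2 applies → [ə].
/t/ (between /o/ and /i/) is unaffected → [t].
/i/ — between /t/ and /ɡ/, in an unstressed syllable — surfaces as [ə] (rule 2).
/ɡ/ (between /i/ and /e/) is in the target of rule 1 but the environment (word-finally) is not met → [ɡ].
/e/ (between /ɡ/ and /f/) is in the target of rule 2 but the environment (in an unstressed syllable) is not met → [e].
/f/ — not in any rule's target class → [f].
/h/ — not in any rule's target class → [h].
/u/ (between /h/ and /l/) occurs in an unstressed syllable → [ə] by rule 2.
/l/ stays [l].

[dədfətəˈɡefhəl]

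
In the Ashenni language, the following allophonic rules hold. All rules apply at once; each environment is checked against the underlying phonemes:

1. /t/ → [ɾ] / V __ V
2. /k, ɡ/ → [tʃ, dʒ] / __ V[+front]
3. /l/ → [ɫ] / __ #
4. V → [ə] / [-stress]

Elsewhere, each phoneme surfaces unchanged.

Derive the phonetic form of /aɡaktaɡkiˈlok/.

/a/ (word-initial) occurs in an unstressed syllable → [ə] by rule 4.
/ɡ/ (between /a/ and /a/): rule 2 targets it, but not before a front vowel → unchanged [ɡ].
/a/ (between /ɡ/ and /k/) occurs in an unstressed syllable → [ə] by rule 4.
/k/ (between /a/ and /t/): rule 2 targets it, but not before a front vowel → unchanged [k].
/t/ (between /k/ and /a/) fails the environment for rule 1, so it stays [t].
/a/ (between /t/ and /ɡ/): in an unstressed syllable, so rule 4 applies → [ə].
/ɡ/ (between /a/ and /k/) fails the environment for rule 2, so it stays [ɡ].
/k/ meets the environment for rule 2 (before a front vowel) → [tʃ].
Rule 4 applies to /i/ (between /k/ and /l/: in an unstressed syllable) → [ə].
/l/ (between /i/ and /o/): rule 3 targets it, but not word-finally → unchanged [l].
/o/ (between /l/ and /k/) fails the environment for rule 4, so it stays [o].
/k/ (word-final) is in the target of rule 2 but the environment (before a front vowel) is not met → [k].

[əɡəktəɡtʃəˈlok]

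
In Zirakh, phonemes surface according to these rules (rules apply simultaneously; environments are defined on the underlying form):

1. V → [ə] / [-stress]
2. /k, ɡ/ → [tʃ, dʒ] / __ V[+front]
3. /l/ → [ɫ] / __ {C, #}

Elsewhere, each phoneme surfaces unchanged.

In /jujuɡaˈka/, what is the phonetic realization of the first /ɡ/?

[ɡ]

/ɡ/ (between /u/ and /a/): rule 2 targets it, but not before a front vowel → unchanged [ɡ].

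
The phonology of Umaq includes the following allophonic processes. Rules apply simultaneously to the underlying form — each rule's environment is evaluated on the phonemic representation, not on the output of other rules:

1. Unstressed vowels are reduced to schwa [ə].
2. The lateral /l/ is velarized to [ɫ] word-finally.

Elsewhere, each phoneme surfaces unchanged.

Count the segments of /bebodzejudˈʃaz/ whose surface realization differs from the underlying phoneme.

Segments that undergo a rule: /e/ → [ə] (rule 1); /o/ → [ə] (rule 1); /e/ → [ə] (rule 1); /u/ → [ə] (rule 1).
All other segments surface unchanged.

4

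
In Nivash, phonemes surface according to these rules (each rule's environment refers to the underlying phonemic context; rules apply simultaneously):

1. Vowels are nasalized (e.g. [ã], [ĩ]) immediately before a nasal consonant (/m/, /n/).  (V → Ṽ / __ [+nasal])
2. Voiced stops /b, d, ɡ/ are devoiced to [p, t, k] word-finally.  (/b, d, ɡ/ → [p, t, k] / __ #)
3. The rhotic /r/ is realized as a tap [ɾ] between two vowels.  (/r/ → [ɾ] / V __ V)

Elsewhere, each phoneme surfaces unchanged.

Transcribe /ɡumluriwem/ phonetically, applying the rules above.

[ɡũmluɾiwẽm]

/ɡ/ — word-initial; rule 2 does not apply here → [ɡ].
/u/ (between /ɡ/ and /m/): before a nasal consonant, so rule 1 applies → [ũ].
/u/ — between /l/ and /r/; rule 1 does not apply here → [u].
/r/ — between /u/ and /i/, between two vowels — surfaces as [ɾ] (rule 3).
/i/ (between /r/ and /w/) fails the environment for rule 1, so it stays [i].
/e/ — between /w/ and /m/, before a nasal consonant — surfaces as [ẽ] (rule 1).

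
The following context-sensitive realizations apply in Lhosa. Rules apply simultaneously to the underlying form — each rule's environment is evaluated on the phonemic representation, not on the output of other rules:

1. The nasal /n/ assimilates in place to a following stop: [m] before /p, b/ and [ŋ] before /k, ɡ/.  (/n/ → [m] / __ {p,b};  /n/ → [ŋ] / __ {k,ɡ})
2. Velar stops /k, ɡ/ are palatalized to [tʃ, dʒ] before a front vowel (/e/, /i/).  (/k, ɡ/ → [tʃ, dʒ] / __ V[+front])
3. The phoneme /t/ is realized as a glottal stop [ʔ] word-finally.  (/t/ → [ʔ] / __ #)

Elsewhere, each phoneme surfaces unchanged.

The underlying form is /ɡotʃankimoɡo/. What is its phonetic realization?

/ɡ/ (word-initial) fails the environment for rule 2, so it stays [ɡ].
/o/ — not in any rule's target class → [o].
/t/ — between /o/ and /ʃ/; rule 3 does not apply here → [t].
/ʃ/ (between /t/ and /a/) is unaffected → [ʃ].
/a/ — not in any rule's target class → [a].
/n/ (between /a/ and /k/) occurs before a labial or velar stop → [ŋ] by rule 1.
/k/ — between /n/ and /i/, before a front vowel — surfaces as [tʃ] (rule 2).
/i/ (between /k/ and /m/): no rule targets it → [i].
/m/ — not in any rule's target class → [m].
/o/ stays [o].
/ɡ/ — between /o/ and /o/; rule 2 does not apply here → [ɡ].
/o/ stays [o].

[ɡotʃaŋtʃimoɡo]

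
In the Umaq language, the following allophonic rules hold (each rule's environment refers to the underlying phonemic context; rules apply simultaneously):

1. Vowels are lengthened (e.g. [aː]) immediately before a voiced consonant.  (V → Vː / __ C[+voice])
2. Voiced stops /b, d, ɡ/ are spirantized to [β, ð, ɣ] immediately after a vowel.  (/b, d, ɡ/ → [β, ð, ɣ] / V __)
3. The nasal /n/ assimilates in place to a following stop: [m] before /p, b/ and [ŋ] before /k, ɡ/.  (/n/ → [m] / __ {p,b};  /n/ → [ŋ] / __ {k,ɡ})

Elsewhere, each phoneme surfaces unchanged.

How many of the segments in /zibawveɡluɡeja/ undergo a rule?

8

Segments that undergo a rule: /i/ → [iː] (rule 1); /b/ → [β] (rule 2); /a/ → [aː] (rule 1); /e/ → [eː] (rule 1); /ɡ/ → [ɣ] (rule 2); /u/ → [uː] (rule 1); /ɡ/ → [ɣ] (rule 2); /e/ → [eː] (rule 1).
All other segments surface unchanged.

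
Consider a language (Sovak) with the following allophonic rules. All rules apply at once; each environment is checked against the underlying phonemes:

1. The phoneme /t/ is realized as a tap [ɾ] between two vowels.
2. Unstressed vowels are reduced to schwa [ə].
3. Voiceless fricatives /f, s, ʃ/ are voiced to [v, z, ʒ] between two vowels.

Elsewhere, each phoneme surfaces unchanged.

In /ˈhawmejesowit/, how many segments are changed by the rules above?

Segments that undergo a rule: /e/ → [ə] (rule 2); /e/ → [ə] (rule 2); /s/ → [z] (rule 3); /o/ → [ə] (rule 2); /i/ → [ə] (rule 2).
All other segments surface unchanged.

5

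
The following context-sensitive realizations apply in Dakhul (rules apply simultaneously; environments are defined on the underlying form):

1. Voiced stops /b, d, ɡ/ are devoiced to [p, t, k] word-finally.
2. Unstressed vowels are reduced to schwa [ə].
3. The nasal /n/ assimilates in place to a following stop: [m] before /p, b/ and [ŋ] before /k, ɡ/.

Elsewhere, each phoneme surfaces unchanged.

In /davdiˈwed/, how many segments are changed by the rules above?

3

Segments that undergo a rule: /a/ → [ə] (rule 2); /i/ → [ə] (rule 2); /d/ → [t] (rule 1).
All other segments surface unchanged.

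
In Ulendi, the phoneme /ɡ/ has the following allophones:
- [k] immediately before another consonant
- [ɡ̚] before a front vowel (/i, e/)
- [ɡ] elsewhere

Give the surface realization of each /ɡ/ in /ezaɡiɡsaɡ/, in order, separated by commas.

Occurrence 1 (position 4): before a front vowel (/i, e/) → [ɡ̚].
Occurrence 2 (position 6): immediately before another consonant → [k].
Occurrence 3 (position 9): no conditioning environment matches → elsewhere allophone [ɡ].

[ɡ̚], [k], [ɡ]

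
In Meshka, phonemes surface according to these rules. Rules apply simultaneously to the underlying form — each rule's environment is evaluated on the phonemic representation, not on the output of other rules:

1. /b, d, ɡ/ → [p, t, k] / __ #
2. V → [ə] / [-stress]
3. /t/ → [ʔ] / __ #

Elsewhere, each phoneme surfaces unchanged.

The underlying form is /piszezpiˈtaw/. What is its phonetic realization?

[pəszəzpəˈtaw]

/p/ (word-initial) is unaffected → [p].
Rule 2 applies to /i/ (between /p/ and /s/: in an unstressed syllable) → [ə].
/s/ (between /i/ and /z/): no rule targets it → [s].
/z/ stays [z].
/e/ (between /z/ and /z/): in an unstressed syllable, so rule 2 applies → [ə].
/z/ stays [z].
/p/ (between /z/ and /i/) is unaffected → [p].
/i/ (between /p/ and /t/) occurs in an unstressed syllable → [ə] by rule 2.
/t/ (between /i/ and /a/): rule 3 targets it, but not word-finally → unchanged [t].
/a/ (between /t/ and /w/): rule 2 targets it, but not in an unstressed syllable → unchanged [a].
/w/ stays [w].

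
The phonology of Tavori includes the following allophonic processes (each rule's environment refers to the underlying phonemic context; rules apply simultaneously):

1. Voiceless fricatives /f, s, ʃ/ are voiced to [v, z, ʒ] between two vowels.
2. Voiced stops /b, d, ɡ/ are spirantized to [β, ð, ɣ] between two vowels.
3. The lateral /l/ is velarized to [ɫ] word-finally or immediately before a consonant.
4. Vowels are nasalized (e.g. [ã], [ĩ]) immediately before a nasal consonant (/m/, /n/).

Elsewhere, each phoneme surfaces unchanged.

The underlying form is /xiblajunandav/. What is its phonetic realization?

/i/ — between /x/ and /b/; rule 4 does not apply here → [i].
/b/ (between /i/ and /l/) fails the environment for rule 2, so it stays [b].
/l/ — between /b/ and /a/; rule 3 does not apply here → [l].
/a/ — between /l/ and /j/; rule 4 does not apply here → [a].
/u/ — between /j/ and /n/, before a nasal consonant — surfaces as [ũ] (rule 4).
/a/ (between /n/ and /n/): before a nasal consonant, so rule 4 applies → [ã].
/d/ (between /n/ and /a/): rule 2 targets it, but not between two vowels → unchanged [d].
/a/ (between /d/ and /v/): rule 4 targets it, but not before a nasal consonant → unchanged [a].

[xiblajũnãndav]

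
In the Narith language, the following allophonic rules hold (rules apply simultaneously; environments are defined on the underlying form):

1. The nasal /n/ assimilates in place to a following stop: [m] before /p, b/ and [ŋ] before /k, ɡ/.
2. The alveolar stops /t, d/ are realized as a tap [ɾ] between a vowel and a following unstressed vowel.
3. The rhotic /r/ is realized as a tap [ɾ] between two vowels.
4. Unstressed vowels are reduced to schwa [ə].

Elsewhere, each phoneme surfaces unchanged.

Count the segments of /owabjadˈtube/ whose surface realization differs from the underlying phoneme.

4

Segments that undergo a rule: /o/ → [ə] (rule 4); /a/ → [ə] (rule 4); /a/ → [ə] (rule 4); /e/ → [ə] (rule 4).
All other segments surface unchanged.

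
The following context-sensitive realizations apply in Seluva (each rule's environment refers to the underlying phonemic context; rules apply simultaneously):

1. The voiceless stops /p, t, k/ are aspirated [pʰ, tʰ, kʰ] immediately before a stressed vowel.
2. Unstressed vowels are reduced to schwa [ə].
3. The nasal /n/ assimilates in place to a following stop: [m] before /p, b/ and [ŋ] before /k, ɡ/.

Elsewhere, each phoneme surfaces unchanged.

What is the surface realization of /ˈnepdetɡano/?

[ˈnepdətɡənə]

/n/ (word-initial) fails the environment for rule 3, so it stays [n].
/e/ (between /n/ and /p/) fails the environment for rule 2, so it stays [e].
/p/ (between /e/ and /d/) fails the environment for rule 1, so it stays [p].
/d/ — not in any rule's target class → [d].
/e/ (between /d/ and /t/) occurs in an unstressed syllable → [ə] by rule 2.
/t/ (between /e/ and /ɡ/) is in the target of rule 1 but the environment (immediately before a stressed vowel) is not met → [t].
/ɡ/ stays [ɡ].
/a/ (between /ɡ/ and /n/): in an unstressed syllable, so rule 2 applies → [ə].
/n/ — between /a/ and /o/; rule 3 does not apply here → [n].
/o/ (word-final): in an unstressed syllable, so rule 2 applies → [ə].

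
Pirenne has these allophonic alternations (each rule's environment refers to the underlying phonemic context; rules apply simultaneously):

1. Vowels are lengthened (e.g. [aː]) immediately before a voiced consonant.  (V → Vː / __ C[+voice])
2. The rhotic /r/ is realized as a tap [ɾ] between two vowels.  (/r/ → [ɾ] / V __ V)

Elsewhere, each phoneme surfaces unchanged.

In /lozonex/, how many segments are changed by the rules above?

2

Segments that undergo a rule: /o/ → [oː] (rule 1); /o/ → [oː] (rule 1).
All other segments surface unchanged.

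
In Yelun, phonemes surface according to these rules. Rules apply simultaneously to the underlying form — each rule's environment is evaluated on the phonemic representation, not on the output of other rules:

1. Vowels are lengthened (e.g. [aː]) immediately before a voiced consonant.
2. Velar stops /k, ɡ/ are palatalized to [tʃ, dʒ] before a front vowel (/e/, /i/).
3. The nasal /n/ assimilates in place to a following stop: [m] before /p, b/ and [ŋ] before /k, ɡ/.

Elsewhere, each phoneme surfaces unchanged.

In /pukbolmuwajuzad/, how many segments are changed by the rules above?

Segments that undergo a rule: /o/ → [oː] (rule 1); /u/ → [uː] (rule 1); /a/ → [aː] (rule 1); /u/ → [uː] (rule 1); /a/ → [aː] (rule 1).
All other segments surface unchanged.

5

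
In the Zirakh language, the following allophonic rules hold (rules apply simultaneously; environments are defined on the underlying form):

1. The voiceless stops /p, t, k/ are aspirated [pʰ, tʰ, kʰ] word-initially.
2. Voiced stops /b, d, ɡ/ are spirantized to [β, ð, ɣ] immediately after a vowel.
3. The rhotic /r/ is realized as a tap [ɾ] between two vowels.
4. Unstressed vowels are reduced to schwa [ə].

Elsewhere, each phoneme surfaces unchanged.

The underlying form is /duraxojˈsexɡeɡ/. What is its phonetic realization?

[dəɾəxəjˈsexɡəɣ]

/d/ (word-initial): rule 2 targets it, but not immediately after a vowel → unchanged [d].
/u/ (between /d/ and /r/) occurs in an unstressed syllable → [ə] by rule 4.
Rule 3 applies to /r/ (between /u/ and /a/: between two vowels) → [ɾ].
/a/ — between /r/ and /x/, in an unstressed syllable — surfaces as [ə] (rule 4).
/x/ stays [x].
/o/ — between /x/ and /j/, in an unstressed syllable — surfaces as [ə] (rule 4).
/j/ (between /o/ and /s/) is unaffected → [j].
/s/ (between /j/ and /e/) is unaffected → [s].
/e/ (between /s/ and /x/) fails the environment for rule 4, so it stays [e].
/x/ stays [x].
/ɡ/ (between /x/ and /e/) fails the environment for rule 2, so it stays [ɡ].
/e/ meets the environment for rule 4 (in an unstressed syllable) → [ə].
Rule 2 applies to /ɡ/ (word-final: immediately after a vowel) → [ɣ].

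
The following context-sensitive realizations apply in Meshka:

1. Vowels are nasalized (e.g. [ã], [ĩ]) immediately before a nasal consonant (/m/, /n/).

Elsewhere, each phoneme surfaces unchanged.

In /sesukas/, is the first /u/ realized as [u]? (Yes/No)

Yes

/u/ (between /s/ and /k/) fails the environment for rule 1, so it stays [u].
The actual realization is [u], which matches [u].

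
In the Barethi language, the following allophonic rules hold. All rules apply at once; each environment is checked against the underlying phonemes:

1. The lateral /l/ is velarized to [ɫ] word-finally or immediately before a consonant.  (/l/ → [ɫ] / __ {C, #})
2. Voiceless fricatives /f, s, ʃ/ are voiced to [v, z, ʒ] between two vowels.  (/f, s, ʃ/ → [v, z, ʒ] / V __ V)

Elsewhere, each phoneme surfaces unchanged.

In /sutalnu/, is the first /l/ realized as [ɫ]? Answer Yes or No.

Yes

Rule 1 applies to /l/ (between /a/ and /n/: word-finally or immediately before a consonant) → [ɫ].
The actual realization is [ɫ], which matches [ɫ].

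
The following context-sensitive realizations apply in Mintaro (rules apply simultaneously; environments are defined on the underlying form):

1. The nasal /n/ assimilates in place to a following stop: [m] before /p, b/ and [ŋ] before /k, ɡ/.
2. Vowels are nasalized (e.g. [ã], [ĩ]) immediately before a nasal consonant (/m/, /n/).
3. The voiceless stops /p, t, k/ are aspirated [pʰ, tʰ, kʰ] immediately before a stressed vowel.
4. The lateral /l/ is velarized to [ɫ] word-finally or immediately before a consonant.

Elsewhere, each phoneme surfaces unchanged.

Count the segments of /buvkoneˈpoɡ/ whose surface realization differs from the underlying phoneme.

2

Segments that undergo a rule: /o/ → [õ] (rule 2); /p/ → [pʰ] (rule 3).
All other segments surface unchanged.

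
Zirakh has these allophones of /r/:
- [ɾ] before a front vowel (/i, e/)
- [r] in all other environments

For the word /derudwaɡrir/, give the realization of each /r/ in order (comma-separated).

[r], [ɾ], [r]

Occurrence 1 (position 3): no conditioning environment matches → elsewhere allophone [r].
Occurrence 2 (position 9): before a front vowel (/i, e/) → [ɾ].
Occurrence 3 (position 11): no conditioning environment matches → elsewhere allophone [r].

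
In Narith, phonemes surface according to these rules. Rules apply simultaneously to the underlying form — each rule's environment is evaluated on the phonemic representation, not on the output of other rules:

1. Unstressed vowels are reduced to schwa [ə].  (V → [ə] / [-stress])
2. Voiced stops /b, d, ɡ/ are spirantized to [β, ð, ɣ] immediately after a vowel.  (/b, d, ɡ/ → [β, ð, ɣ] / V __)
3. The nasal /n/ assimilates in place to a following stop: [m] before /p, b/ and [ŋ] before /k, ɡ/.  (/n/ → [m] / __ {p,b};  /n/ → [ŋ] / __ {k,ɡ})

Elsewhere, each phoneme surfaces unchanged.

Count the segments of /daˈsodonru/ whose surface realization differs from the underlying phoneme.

Segments that undergo a rule: /a/ → [ə] (rule 1); /d/ → [ð] (rule 2); /o/ → [ə] (rule 1); /u/ → [ə] (rule 1).
All other segments surface unchanged.

4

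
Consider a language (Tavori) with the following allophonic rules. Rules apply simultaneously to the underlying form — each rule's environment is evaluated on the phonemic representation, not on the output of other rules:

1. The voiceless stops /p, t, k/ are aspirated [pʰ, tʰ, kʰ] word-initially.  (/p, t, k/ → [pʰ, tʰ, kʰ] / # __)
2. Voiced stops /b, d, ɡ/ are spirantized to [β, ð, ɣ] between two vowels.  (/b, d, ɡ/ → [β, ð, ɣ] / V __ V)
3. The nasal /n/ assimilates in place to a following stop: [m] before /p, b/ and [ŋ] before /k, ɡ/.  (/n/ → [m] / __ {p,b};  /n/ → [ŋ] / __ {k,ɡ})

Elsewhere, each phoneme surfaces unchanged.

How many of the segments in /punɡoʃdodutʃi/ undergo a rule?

Segments that undergo a rule: /p/ → [pʰ] (rule 1); /n/ → [ŋ] (rule 3); /d/ → [ð] (rule 2).
All other segments surface unchanged.

3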